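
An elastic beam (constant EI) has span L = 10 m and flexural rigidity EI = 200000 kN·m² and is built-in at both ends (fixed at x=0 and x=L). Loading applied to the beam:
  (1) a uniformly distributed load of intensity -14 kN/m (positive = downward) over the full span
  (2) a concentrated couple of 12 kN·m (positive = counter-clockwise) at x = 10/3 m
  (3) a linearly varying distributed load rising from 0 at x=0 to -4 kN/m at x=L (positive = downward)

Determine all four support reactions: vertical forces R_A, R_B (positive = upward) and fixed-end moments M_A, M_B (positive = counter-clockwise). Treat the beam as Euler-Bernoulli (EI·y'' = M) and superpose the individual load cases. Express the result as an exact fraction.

Load 1 — uniform load w=-14 kN/m over full span:
  R_A = wL/2 = (-14)·10/2 = -70 kN
  M_A = wL²/12 = (-14)·10²/12 = -350/3 kN·m
  R_B = wL/2 = (-14)·10/2 = -70 kN
  M_B = -wL²/12 = -(-14)·10²/12 = 350/3 kN·m
Load 2 — applied couple M₀=12 kN·m at a=10/3 m (b=L-a=20/3):
  R_A = 6M₀ab/L³ = 6·12·(10/3)·(20/3)/10³ = 8/5 kN
  M_A = M₀b(2a-b)/L² = 12·(20/3)·(2·(10/3)-(20/3))/10² = 0 kN·m
  R_B = -6M₀ab/L³ = -6·12·(10/3)·(20/3)/10³ = -8/5 kN
  M_B = M₀a(2b-a)/L² = 12·(10/3)·(2·(20/3)-(10/3))/10² = 4 kN·m
Load 3 — triangular load w₀=-4 kN/m (0→w₀ over full span):
  R_A = 3w₀L/20 = 3·(-4)·10/20 = -6 kN
  M_A = w₀L²/30 = (-4)·10²/30 = -40/3 kN·m
  R_B = 7w₀L/20 = 7·(-4)·10/20 = -14 kN
  M_B = -w₀L²/20 = -(-4)·10²/20 = 20 kN·m
Superposition: R_A = -372/5 kN, M_A = -130 kN·m, R_B = -428/5 kN, M_B = 422/3 kN·m

R_A = -372/5 kN, M_A = -130 kN·m, R_B = -428/5 kN, M_B = 422/3 kN·m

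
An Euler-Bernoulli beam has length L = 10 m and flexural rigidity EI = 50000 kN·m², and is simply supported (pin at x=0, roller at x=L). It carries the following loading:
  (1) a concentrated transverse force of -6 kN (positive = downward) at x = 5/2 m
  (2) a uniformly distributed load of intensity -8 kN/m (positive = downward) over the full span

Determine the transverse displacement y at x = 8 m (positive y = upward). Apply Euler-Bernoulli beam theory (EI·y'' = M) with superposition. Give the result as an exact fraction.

y(8) = 637/48000 m

Load 1 — point force P=-6 kN at a=5/2 m (b=L-a=15/2):
  y_1 = -Pa(L-x)(2Lx-a²-x²)/(6LEI)  [x>a] = -(-6)·(5/2)·(10-8)·(2·10·8-(5/2)²-8²)/(6·10·50000) = 359/400000 m
Load 2 — uniform load w=-8 kN/m over full span:
  y_2 = -wx(L³-2Lx²+x³)/(24EI) = -(-8)·8·(10³-2·10·8²+8³)/(24·50000) = 116/9375 m
Superposition: y = Σ y_i = 637/48000 m ≈ 0.013271 m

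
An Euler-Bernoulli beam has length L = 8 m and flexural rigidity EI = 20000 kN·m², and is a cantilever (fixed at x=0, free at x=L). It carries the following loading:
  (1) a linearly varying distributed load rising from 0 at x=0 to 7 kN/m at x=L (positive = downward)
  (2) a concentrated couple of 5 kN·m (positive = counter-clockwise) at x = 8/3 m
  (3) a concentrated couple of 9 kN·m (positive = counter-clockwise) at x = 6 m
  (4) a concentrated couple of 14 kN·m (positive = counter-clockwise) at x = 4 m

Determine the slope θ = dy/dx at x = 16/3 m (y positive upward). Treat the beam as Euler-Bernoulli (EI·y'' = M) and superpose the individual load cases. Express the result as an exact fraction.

Load 1 — triangular load w₀=7 kN/m (0→w₀ over full span):
  θ_1 = (w₀Lx²/4-w₀L²x/3-w₀x⁴/(24L))/EI = (7·8·(16/3)²/4-7·8²·(16/3)/3-7·(16/3)⁴/(24·8))/20000 = -3248/151875 rad
Load 2 — applied couple M₀=5 kN·m at a=8/3 m (b=L-a=16/3):
  θ_2 = M₀a/EI  [x>a] = 5·(8/3)/20000 = 1/1500 rad
Load 3 — applied couple M₀=9 kN·m at a=6 m (b=L-a=2):
  θ_3 = M₀x/EI  [x≤a] = 9·(16/3)/20000 = 3/1250 rad
Load 4 — applied couple M₀=14 kN·m at a=4 m (b=L-a=4):
  θ_4 = M₀a/EI  [x>a] = 14·4/20000 = 7/2500 rad
Superposition: θ = Σ θ_i = -2357/151875 rad ≈ -0.015519 rad

θ(16/3) = -2357/151875 rad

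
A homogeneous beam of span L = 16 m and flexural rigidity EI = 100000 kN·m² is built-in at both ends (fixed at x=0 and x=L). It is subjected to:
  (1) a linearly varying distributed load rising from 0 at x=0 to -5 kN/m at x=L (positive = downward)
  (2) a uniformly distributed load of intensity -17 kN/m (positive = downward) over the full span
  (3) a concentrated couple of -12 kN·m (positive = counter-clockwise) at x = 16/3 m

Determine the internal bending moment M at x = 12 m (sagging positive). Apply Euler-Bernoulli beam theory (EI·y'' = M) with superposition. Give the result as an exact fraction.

M(12) = -170/3 kN·m

Load 1 — triangular load w₀=-5 kN/m (0→w₀ over full span):
  M_1 = 3w₀Lx/20 - w₀L²/30 - w₀x³/(6L) = 3·(-5)·16·12/20 - (-5)·16²/30 - (-5)·12³/(6·16) = -34/3 kN·m
Load 2 — uniform load w=-17 kN/m over full span:
  M_2 = wLx/2 - wL²/12 - wx²/2 = (-17)·16·12/2 - (-17)·16²/12 - (-17)·12²/2 = -136/3 kN·m
Load 3 — applied couple M₀=-12 kN·m at a=16/3 m (b=L-a=32/3):
  M_3 = R_Ax - M_A - M₀  [x>a] with R_A=-1, M_A=0 = (-1)·12 - 0 - (-12) = 0 kN·m
Superposition: M = Σ M_i = -170/3 kN·m ≈ -56.666667 kN·m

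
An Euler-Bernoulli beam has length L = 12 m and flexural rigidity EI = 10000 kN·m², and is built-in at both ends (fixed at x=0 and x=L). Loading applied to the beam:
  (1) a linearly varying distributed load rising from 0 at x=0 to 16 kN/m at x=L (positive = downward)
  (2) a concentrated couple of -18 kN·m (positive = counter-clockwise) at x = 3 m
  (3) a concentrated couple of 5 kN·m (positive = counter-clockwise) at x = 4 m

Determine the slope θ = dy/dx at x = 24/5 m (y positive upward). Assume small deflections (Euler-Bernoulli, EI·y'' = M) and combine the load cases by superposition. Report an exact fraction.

Load 1 — triangular load w₀=16 kN/m (0→w₀ over full span):
  θ_1 = -w₀(2x(L-x)(L-2x)(x+2L)+x²(L-x)²)/(120LEI) = -16·(2·(24/5)·(12-(24/5))·(12-2·(24/5))·((24/5)+2·12)+(24/5)²·(12-(24/5))²)/(120·12·10000) = -2592/390625 rad
Load 2 — applied couple M₀=-18 kN·m at a=3 m (b=L-a=9):
  θ_2 = (R_Ax²/2 - M_Ax - M₀(x-a))/EI  [x>a] with R_A=-27/16, M_A=27/8 = ((-27/16)·(24/5)²/2 - (27/8)·(24/5) - (-18)·((24/5)-3))/10000 = -81/250000 rad
Load 3 — applied couple M₀=5 kN·m at a=4 m (b=L-a=8):
  θ_3 = (R_Ax²/2 - M_Ax - M₀(x-a))/EI  [x>a] with R_A=5/9, M_A=0 = ((5/9)·(24/5)²/2 - 0·(24/5) - 5·((24/5)-4))/10000 = 3/12500 rad
Superposition: θ = Σ θ_i = -41997/6250000 rad ≈ -0.006720 rad

θ(24/5) = -41997/6250000 rad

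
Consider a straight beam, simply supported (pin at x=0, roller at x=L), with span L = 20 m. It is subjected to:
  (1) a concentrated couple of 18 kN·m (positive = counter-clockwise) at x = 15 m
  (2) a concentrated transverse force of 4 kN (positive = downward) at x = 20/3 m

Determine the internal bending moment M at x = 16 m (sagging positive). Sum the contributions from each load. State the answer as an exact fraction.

Load 1 — applied couple M₀=18 kN·m at a=15 m (b=L-a=5):
  M_1 = M₀x/L - M₀  [x>a] = 18·16/20 - 18 = -18/5 kN·m
Load 2 — point force P=4 kN at a=20/3 m (b=L-a=40/3):
  M_2 = Pa(L-x)/L  [x>a] = 4·(20/3)·(20-16)/20 = 16/3 kN·m
Superposition: M = Σ M_i = 26/15 kN·m ≈ 1.733333 kN·m

M(16) = 26/15 kN·m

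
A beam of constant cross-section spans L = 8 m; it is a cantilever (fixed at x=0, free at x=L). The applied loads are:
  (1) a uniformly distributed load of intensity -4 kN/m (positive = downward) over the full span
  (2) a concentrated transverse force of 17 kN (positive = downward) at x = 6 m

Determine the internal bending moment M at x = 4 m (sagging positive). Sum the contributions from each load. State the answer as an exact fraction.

Load 1 — uniform load w=-4 kN/m over full span:
  M_1 = -w(L-x)²/2 = -(-4)·(8-4)²/2 = 32 kN·m
Load 2 — point force P=17 kN at a=6 m (b=L-a=2):
  M_2 = -P(a-x)  [x≤a] = -17·(6-4) = -34 kN·m
Superposition: M = Σ M_i = -2 kN·m ≈ -2.000000 kN·m

M(4) = -2 kN·m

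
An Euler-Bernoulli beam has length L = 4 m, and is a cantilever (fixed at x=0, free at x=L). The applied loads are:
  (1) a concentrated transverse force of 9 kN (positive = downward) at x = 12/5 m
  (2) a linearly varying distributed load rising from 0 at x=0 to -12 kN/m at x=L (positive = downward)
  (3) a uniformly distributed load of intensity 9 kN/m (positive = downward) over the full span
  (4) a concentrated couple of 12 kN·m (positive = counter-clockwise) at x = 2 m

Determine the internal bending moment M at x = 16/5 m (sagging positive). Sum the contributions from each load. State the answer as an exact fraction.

M(16/5) = 88/125 kN·m

Load 1 — point force P=9 kN at a=12/5 m (b=L-a=8/5):
  M_1 = 0  [x>a] = 0 kN·m
Load 2 — triangular load w₀=-12 kN/m (0→w₀ over full span):
  M_2 = w₀Lx/2 - w₀L²/3 - w₀x³/(6L) = (-12)·4·(16/5)/2 - (-12)·4²/3 - (-12)·(16/5)³/(6·4) = 448/125 kN·m
Load 3 — uniform load w=9 kN/m over full span:
  M_3 = -w(L-x)²/2 = -9·(4-(16/5))²/2 = -72/25 kN·m
Load 4 — applied couple M₀=12 kN·m at a=2 m (b=L-a=2):
  M_4 = 0  [x>a] = 0 kN·m
Superposition: M = Σ M_i = 88/125 kN·m ≈ 0.704000 kN·m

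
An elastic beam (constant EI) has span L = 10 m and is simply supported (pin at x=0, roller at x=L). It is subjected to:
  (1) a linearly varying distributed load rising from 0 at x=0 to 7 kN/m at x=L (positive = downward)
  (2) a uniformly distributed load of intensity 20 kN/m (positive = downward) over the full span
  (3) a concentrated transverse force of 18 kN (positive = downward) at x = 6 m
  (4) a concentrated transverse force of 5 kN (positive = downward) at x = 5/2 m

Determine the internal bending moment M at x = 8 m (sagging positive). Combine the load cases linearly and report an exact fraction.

M(8) = 2177/10 kN·m

Load 1 — triangular load w₀=7 kN/m (0→w₀ over full span):
  M_1 = w₀Lx/6 - w₀x³/(6L) = 7·10·8/6 - 7·8³/(6·10) = 168/5 kN·m
Load 2 — uniform load w=20 kN/m over full span:
  M_2 = wx(L-x)/2 = 20·8·(10-8)/2 = 160 kN·m
Load 3 — point force P=18 kN at a=6 m (b=L-a=4):
  M_3 = Pa(L-x)/L  [x>a] = 18·6·(10-8)/10 = 108/5 kN·m
Load 4 — point force P=5 kN at a=5/2 m (b=L-a=15/2):
  M_4 = Pa(L-x)/L  [x>a] = 5·(5/2)·(10-8)/10 = 5/2 kN·m
Superposition: M = Σ M_i = 2177/10 kN·m ≈ 217.700000 kN·m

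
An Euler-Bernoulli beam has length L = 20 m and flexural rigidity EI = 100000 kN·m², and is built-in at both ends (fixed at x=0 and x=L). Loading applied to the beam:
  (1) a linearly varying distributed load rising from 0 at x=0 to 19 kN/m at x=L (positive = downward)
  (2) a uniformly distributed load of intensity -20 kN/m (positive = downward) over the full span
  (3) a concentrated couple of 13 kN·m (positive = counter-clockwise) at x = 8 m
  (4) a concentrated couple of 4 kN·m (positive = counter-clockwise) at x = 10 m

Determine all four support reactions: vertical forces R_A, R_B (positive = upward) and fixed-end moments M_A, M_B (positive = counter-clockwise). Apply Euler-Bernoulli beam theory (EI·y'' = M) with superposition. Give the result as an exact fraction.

R_A = -35441/250 kN, M_A = -30808/75 kN·m, R_B = -17059/250 kN, M_B = 21887/75 kN·m

Load 1 — triangular load w₀=19 kN/m (0→w₀ over full span):
  R_A = 3w₀L/20 = 3·19·20/20 = 57 kN
  M_A = w₀L²/30 = 19·20²/30 = 760/3 kN·m
  R_B = 7w₀L/20 = 7·19·20/20 = 133 kN
  M_B = -w₀L²/20 = -19·20²/20 = -380 kN·m
Load 2 — uniform load w=-20 kN/m over full span:
  R_A = wL/2 = (-20)·20/2 = -200 kN
  M_A = wL²/12 = (-20)·20²/12 = -2000/3 kN·m
  R_B = wL/2 = (-20)·20/2 = -200 kN
  M_B = -wL²/12 = -(-20)·20²/12 = 2000/3 kN·m
Load 3 — applied couple M₀=13 kN·m at a=8 m (b=L-a=12):
  R_A = 6M₀ab/L³ = 6·13·8·12/20³ = 117/125 kN
  M_A = M₀b(2a-b)/L² = 13·12·(2·8-12)/20² = 39/25 kN·m
  R_B = -6M₀ab/L³ = -6·13·8·12/20³ = -117/125 kN
  M_B = M₀a(2b-a)/L² = 13·8·(2·12-8)/20² = 104/25 kN·m
Load 4 — applied couple M₀=4 kN·m at a=10 m (b=L-a=10):
  R_A = 6M₀ab/L³ = 6·4·10·10/20³ = 3/10 kN
  M_A = M₀b(2a-b)/L² = 4·10·(2·10-10)/20² = 1 kN·m
  R_B = -6M₀ab/L³ = -6·4·10·10/20³ = -3/10 kN
  M_B = M₀a(2b-a)/L² = 4·10·(2·10-10)/20² = 1 kN·m
Superposition: R_A = -35441/250 kN, M_A = -30808/75 kN·m, R_B = -17059/250 kN, M_B = 21887/75 kN·m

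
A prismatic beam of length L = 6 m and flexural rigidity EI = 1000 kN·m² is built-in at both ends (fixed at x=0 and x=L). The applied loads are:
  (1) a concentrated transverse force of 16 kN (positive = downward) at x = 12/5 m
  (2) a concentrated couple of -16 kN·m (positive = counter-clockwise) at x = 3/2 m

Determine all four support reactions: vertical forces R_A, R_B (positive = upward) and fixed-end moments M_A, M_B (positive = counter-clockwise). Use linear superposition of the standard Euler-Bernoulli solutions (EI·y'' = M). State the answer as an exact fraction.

R_A = 921/125 kN, M_A = 2103/125 kN·m, R_B = 1079/125 kN, M_B = -1777/125 kN·m

Load 1 — point force P=16 kN at a=12/5 m (b=L-a=18/5):
  R_A = Pb²(3a+b)/L³ = 16·(18/5)²·(3·(12/5)+(18/5))/6³ = 1296/125 kN
  M_A = Pab²/L² = 16·(12/5)·(18/5)²/6² = 1728/125 kN·m
  R_B = Pa²(a+3b)/L³ = 16·(12/5)²·((12/5)+3·(18/5))/6³ = 704/125 kN
  M_B = -Pa²b/L² = -16·(12/5)²·(18/5)/6² = -1152/125 kN·m
Load 2 — applied couple M₀=-16 kN·m at a=3/2 m (b=L-a=9/2):
  R_A = 6M₀ab/L³ = 6·(-16)·(3/2)·(9/2)/6³ = -3 kN
  M_A = M₀b(2a-b)/L² = (-16)·(9/2)·(2·(3/2)-(9/2))/6² = 3 kN·m
  R_B = -6M₀ab/L³ = -6·(-16)·(3/2)·(9/2)/6³ = 3 kN
  M_B = M₀a(2b-a)/L² = (-16)·(3/2)·(2·(9/2)-(3/2))/6² = -5 kN·m
Superposition: R_A = 921/125 kN, M_A = 2103/125 kN·m, R_B = 1079/125 kN, M_B = -1777/125 kN·m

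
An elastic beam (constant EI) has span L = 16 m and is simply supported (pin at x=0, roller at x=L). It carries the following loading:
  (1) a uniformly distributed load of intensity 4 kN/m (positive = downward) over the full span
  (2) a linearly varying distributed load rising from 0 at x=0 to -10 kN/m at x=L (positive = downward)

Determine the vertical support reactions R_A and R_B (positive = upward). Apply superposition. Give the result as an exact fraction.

R_A = 16/3 kN, R_B = -64/3 kN

Load 1 — uniform load w=4 kN/m over full span:
  R_A = wL/2 = 4·16/2 = 32 kN
  R_B = wL/2 = 4·16/2 = 32 kN
Load 2 — triangular load w₀=-10 kN/m (0→w₀ over full span):
  R_A = w₀L/6 = (-10)·16/6 = -80/3 kN
  R_B = w₀L/3 = (-10)·16/3 = -160/3 kN
Superposition: R_A = 16/3 kN, R_B = -64/3 kN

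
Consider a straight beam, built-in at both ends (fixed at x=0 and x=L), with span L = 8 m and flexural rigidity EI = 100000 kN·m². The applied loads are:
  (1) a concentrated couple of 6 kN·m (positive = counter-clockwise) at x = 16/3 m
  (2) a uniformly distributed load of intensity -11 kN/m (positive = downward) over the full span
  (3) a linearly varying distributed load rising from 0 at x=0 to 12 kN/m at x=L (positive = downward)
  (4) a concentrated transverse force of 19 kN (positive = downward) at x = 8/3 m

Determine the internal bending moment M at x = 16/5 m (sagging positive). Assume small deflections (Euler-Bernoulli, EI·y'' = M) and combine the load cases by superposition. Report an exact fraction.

M(16/5) = 202/3375 kN·m

Load 1 — applied couple M₀=6 kN·m at a=16/3 m (b=L-a=8/3):
  M_1 = R_Ax - M_A  [x≤a] with R_A=1, M_A=2 = 1·(16/5) - 2 = 6/5 kN·m
Load 2 — uniform load w=-11 kN/m over full span:
  M_2 = wLx/2 - wL²/12 - wx²/2 = (-11)·8·(16/5)/2 - (-11)·8²/12 - (-11)·(16/5)²/2 = -1936/75 kN·m
Load 3 — triangular load w₀=12 kN/m (0→w₀ over full span):
  M_3 = 3w₀Lx/20 - w₀L²/30 - w₀x³/(6L) = 3·12·8·(16/5)/20 - 12·8²/30 - 12·(16/5)³/(6·8) = 1536/125 kN·m
Load 4 — point force P=19 kN at a=8/3 m (b=L-a=16/3):
  M_4 = Pa²(a+3b)(L-x)/L³ - Pa²b/L²  [x>a] = 19·(8/3)²·((8/3)+3·(16/3))·(8-(16/5))/8³ - 19·(8/3)²·(16/3)/8² = 1672/135 kN·m
Superposition: M = Σ M_i = 202/3375 kN·m ≈ 0.059852 kN·m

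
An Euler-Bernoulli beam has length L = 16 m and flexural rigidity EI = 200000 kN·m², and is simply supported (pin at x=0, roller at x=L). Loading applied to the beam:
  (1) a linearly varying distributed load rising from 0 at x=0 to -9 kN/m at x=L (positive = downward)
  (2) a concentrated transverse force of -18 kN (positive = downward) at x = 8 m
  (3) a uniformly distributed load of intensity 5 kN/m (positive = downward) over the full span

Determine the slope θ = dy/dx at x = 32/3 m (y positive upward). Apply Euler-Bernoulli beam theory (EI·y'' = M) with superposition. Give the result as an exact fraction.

θ(32/3) = -1193/2531250 rad

Load 1 — triangular load w₀=-9 kN/m (0→w₀ over full span):
  θ_1 = -w₀(7L⁴-30L²x²+15x⁴)/(360LEI) = -(-9)·(7·16⁴-30·16²·(32/3)²+15·(32/3)⁴)/(360·16·200000) = -728/421875 rad
Load 2 — point force P=-18 kN at a=8 m (b=L-a=8):
  θ_2 = -Pa(2L²-6Lx+3x²+a²)/(6LEI)  [x>a] = -(-18)·8·(2·16²-6·16·(32/3)+3·(32/3)²+8²)/(6·16·200000) = -1/1250 rad
Load 3 — uniform load w=5 kN/m over full span:
  θ_3 = -w(L³-6Lx²+4x³)/(24EI) = -5·(16³-6·16·(32/3)²+4·(32/3)³)/(24·200000) = 104/50625 rad
Superposition: θ = Σ θ_i = -1193/2531250 rad ≈ -0.000471 rad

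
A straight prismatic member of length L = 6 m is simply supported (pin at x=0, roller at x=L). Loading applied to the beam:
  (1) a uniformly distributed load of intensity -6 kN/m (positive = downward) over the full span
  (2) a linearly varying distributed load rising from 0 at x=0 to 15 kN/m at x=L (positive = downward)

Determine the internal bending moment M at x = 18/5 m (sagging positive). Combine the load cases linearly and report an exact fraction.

Load 1 — uniform load w=-6 kN/m over full span:
  M_1 = wx(L-x)/2 = (-6)·(18/5)·(6-(18/5))/2 = -648/25 kN·m
Load 2 — triangular load w₀=15 kN/m (0→w₀ over full span):
  M_2 = w₀Lx/6 - w₀x³/(6L) = 15·6·(18/5)/6 - 15·(18/5)³/(6·6) = 864/25 kN·m
Superposition: M = Σ M_i = 216/25 kN·m ≈ 8.640000 kN·m

M(18/5) = 216/25 kN·m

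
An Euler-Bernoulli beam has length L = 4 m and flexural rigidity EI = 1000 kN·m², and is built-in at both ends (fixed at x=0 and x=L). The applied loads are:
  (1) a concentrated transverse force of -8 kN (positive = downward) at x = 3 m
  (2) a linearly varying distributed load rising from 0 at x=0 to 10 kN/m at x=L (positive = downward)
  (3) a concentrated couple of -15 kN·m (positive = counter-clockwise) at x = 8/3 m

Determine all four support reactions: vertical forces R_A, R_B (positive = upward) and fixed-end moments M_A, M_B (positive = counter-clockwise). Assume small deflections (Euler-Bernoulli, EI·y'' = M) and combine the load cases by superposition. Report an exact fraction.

R_A = -1/4 kN, M_A = -7/6 kN·m, R_B = 49/4 kN, M_B = -7/2 kN·m

Load 1 — point force P=-8 kN at a=3 m (b=L-a=1):
  R_A = Pb²(3a+b)/L³ = (-8)·1²·(3·3+1)/4³ = -5/4 kN
  M_A = Pab²/L² = (-8)·3·1²/4² = -3/2 kN·m
  R_B = Pa²(a+3b)/L³ = (-8)·3²·(3+3·1)/4³ = -27/4 kN
  M_B = -Pa²b/L² = -(-8)·3²·1/4² = 9/2 kN·m
Load 2 — triangular load w₀=10 kN/m (0→w₀ over full span):
  R_A = 3w₀L/20 = 3·10·4/20 = 6 kN
  M_A = w₀L²/30 = 10·4²/30 = 16/3 kN·m
  R_B = 7w₀L/20 = 7·10·4/20 = 14 kN
  M_B = -w₀L²/20 = -10·4²/20 = -8 kN·m
Load 3 — applied couple M₀=-15 kN·m at a=8/3 m (b=L-a=4/3):
  R_A = 6M₀ab/L³ = 6·(-15)·(8/3)·(4/3)/4³ = -5 kN
  M_A = M₀b(2a-b)/L² = (-15)·(4/3)·(2·(8/3)-(4/3))/4² = -5 kN·m
  R_B = -6M₀ab/L³ = -6·(-15)·(8/3)·(4/3)/4³ = 5 kN
  M_B = M₀a(2b-a)/L² = (-15)·(8/3)·(2·(4/3)-(8/3))/4² = 0 kN·m
Superposition: R_A = -1/4 kN, M_A = -7/6 kN·m, R_B = 49/4 kN, M_B = -7/2 kN·m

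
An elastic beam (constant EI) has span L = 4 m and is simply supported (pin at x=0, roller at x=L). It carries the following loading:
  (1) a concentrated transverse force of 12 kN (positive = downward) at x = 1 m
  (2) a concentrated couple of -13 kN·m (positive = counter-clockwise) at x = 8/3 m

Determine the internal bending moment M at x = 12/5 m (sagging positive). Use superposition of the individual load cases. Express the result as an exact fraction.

Load 1 — point force P=12 kN at a=1 m (b=L-a=3):
  M_1 = Pa(L-x)/L  [x>a] = 12·1·(4-(12/5))/4 = 24/5 kN·m
Load 2 — applied couple M₀=-13 kN·m at a=8/3 m (b=L-a=4/3):
  M_2 = M₀x/L  [x≤a] = (-13)·(12/5)/4 = -39/5 kN·m
Superposition: M = Σ M_i = -3 kN·m ≈ -3.000000 kN·m

M(12/5) = -3 kN·m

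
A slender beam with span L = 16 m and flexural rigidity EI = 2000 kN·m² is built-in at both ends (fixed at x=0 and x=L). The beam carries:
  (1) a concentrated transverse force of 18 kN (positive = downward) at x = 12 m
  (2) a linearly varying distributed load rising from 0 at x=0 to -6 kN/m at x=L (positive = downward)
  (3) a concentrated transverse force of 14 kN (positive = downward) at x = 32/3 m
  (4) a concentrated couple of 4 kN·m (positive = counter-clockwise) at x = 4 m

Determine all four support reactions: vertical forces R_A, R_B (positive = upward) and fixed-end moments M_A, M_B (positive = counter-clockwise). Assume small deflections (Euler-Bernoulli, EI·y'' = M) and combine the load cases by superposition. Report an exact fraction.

Load 1 — point force P=18 kN at a=12 m (b=L-a=4):
  R_A = Pb²(3a+b)/L³ = 18·4²·(3·12+4)/16³ = 45/16 kN
  M_A = Pab²/L² = 18·12·4²/16² = 27/2 kN·m
  R_B = Pa²(a+3b)/L³ = 18·12²·(12+3·4)/16³ = 243/16 kN
  M_B = -Pa²b/L² = -18·12²·4/16² = -81/2 kN·m
Load 2 — triangular load w₀=-6 kN/m (0→w₀ over full span):
  R_A = 3w₀L/20 = 3·(-6)·16/20 = -72/5 kN
  M_A = w₀L²/30 = (-6)·16²/30 = -256/5 kN·m
  R_B = 7w₀L/20 = 7·(-6)·16/20 = -168/5 kN
  M_B = -w₀L²/20 = -(-6)·16²/20 = 384/5 kN·m
Load 3 — point force P=14 kN at a=32/3 m (b=L-a=16/3):
  R_A = Pb²(3a+b)/L³ = 14·(16/3)²·(3·(32/3)+(16/3))/16³ = 98/27 kN
  M_A = Pab²/L² = 14·(32/3)·(16/3)²/16² = 448/27 kN·m
  R_B = Pa²(a+3b)/L³ = 14·(32/3)²·((32/3)+3·(16/3))/16³ = 280/27 kN
  M_B = -Pa²b/L² = -14·(32/3)²·(16/3)/16² = -896/27 kN·m
Load 4 — applied couple M₀=4 kN·m at a=4 m (b=L-a=12):
  R_A = 6M₀ab/L³ = 6·4·4·12/16³ = 9/32 kN
  M_A = M₀b(2a-b)/L² = 4·12·(2·4-12)/16² = -3/4 kN·m
  R_B = -6M₀ab/L³ = -6·4·4·12/16³ = -9/32 kN
  M_B = M₀a(2b-a)/L² = 4·4·(2·12-4)/16² = 5/4 kN·m
Superposition: R_A = -33163/4320 kN, M_A = -11803/540 kN·m, R_B = -35957/4320 kN, M_B = 2357/540 kN·m

R_A = -33163/4320 kN, M_A = -11803/540 kN·m, R_B = -35957/4320 kN, M_B = 2357/540 kN·m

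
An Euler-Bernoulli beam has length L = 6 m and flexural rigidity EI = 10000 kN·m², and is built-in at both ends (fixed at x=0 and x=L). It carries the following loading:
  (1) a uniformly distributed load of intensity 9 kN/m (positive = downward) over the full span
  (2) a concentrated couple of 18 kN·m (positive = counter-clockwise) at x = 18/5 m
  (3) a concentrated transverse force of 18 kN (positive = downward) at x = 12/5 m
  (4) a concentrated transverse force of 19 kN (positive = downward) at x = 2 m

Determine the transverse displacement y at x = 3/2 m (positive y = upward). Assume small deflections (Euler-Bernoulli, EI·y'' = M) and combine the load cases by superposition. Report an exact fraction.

y(3/2) = -414281/96000000 m

Load 1 — uniform load w=9 kN/m over full span:
  y_1 = -wx²(L-x)²/(24EI) = -9·(3/2)²·(6-(3/2))²/(24·10000) = -2187/1280000 m
Load 2 — applied couple M₀=18 kN·m at a=18/5 m (b=L-a=12/5):
  y_2 = (R_Ax³/6 - M_Ax²/2)/EI  [x≤a] with R_A=108/25, M_A=144/25 = ((108/25)·(3/2)³/6 - (144/25)·(3/2)²/2)/10000 = -81/200000 m
Load 3 — point force P=18 kN at a=12/5 m (b=L-a=18/5):
  y_3 = -Pb²x²(3aL-(3a+b)x)/(6L³EI)  [x≤a] = -18·(18/5)²·(3/2)²·(3·(12/5)·6-(3·(12/5)+(18/5))·(3/2))/(6·6³·10000) = -2187/2000000 m
Load 4 — point force P=19 kN at a=2 m (b=L-a=4):
  y_4 = -Pb²x²(3aL-(3a+b)x)/(6L³EI)  [x≤a] = -19·4²·(3/2)²·(3·2·6-(3·2+4)·(3/2))/(6·6³·10000) = -133/120000 m
Superposition: y = Σ y_i = -414281/96000000 m ≈ -0.004315 m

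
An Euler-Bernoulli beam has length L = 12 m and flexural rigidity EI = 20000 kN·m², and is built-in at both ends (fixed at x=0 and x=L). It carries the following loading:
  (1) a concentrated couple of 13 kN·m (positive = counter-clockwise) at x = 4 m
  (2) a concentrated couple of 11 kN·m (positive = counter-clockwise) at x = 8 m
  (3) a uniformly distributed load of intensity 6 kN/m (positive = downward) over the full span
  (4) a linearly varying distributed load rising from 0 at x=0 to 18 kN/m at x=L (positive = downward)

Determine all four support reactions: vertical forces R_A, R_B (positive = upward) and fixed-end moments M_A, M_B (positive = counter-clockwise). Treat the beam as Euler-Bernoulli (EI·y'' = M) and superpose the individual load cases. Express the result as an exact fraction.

Load 1 — applied couple M₀=13 kN·m at a=4 m (b=L-a=8):
  R_A = 6M₀ab/L³ = 6·13·4·8/12³ = 13/9 kN
  M_A = M₀b(2a-b)/L² = 13·8·(2·4-8)/12² = 0 kN·m
  R_B = -6M₀ab/L³ = -6·13·4·8/12³ = -13/9 kN
  M_B = M₀a(2b-a)/L² = 13·4·(2·8-4)/12² = 13/3 kN·m
Load 2 — applied couple M₀=11 kN·m at a=8 m (b=L-a=4):
  R_A = 6M₀ab/L³ = 6·11·8·4/12³ = 11/9 kN
  M_A = M₀b(2a-b)/L² = 11·4·(2·8-4)/12² = 11/3 kN·m
  R_B = -6M₀ab/L³ = -6·11·8·4/12³ = -11/9 kN
  M_B = M₀a(2b-a)/L² = 11·8·(2·4-8)/12² = 0 kN·m
Load 3 — uniform load w=6 kN/m over full span:
  R_A = wL/2 = 6·12/2 = 36 kN
  M_A = wL²/12 = 6·12²/12 = 72 kN·m
  R_B = wL/2 = 6·12/2 = 36 kN
  M_B = -wL²/12 = -6·12²/12 = -72 kN·m
Load 4 — triangular load w₀=18 kN/m (0→w₀ over full span):
  R_A = 3w₀L/20 = 3·18·12/20 = 162/5 kN
  M_A = w₀L²/30 = 18·12²/30 = 432/5 kN·m
  R_B = 7w₀L/20 = 7·18·12/20 = 378/5 kN
  M_B = -w₀L²/20 = -18·12²/20 = -648/5 kN·m
Superposition: R_A = 1066/15 kN, M_A = 2431/15 kN·m, R_B = 1634/15 kN, M_B = -2959/15 kN·m

R_A = 1066/15 kN, M_A = 2431/15 kN·m, R_B = 1634/15 kN, M_B = -2959/15 kN·m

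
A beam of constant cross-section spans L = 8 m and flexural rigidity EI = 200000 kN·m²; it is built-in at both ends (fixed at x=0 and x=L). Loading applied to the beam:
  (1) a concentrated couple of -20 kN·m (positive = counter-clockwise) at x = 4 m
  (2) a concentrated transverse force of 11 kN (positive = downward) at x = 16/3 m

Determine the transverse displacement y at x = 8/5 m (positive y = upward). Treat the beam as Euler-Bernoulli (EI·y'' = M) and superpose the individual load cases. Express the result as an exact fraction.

y(8/5) = -809/63281250 m

Load 1 — applied couple M₀=-20 kN·m at a=4 m (b=L-a=4):
  y_1 = (R_Ax³/6 - M_Ax²/2)/EI  [x≤a] with R_A=-15/4, M_A=-5 = ((-15/4)·(8/5)³/6 - (-5)·(8/5)²/2)/200000 = 3/156250 m
Load 2 — point force P=11 kN at a=16/3 m (b=L-a=8/3):
  y_2 = -Pb²x²(3aL-(3a+b)x)/(6L³EI)  [x≤a] = -11·(8/3)²·(8/5)²·(3·(16/3)·8-(3·(16/3)+(8/3))·(8/5))/(6·8³·200000) = -1012/31640625 m
Superposition: y = Σ y_i = -809/63281250 m ≈ -0.000013 m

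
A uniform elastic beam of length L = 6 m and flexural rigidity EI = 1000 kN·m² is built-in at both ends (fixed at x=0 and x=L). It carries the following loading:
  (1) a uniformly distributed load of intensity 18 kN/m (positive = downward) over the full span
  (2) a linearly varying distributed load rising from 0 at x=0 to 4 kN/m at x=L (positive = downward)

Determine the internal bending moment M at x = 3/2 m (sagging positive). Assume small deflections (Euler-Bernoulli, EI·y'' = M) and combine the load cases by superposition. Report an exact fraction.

Load 1 — uniform load w=18 kN/m over full span:
  M_1 = wLx/2 - wL²/12 - wx²/2 = 18·6·(3/2)/2 - 18·6²/12 - 18·(3/2)²/2 = 27/4 kN·m
Load 2 — triangular load w₀=4 kN/m (0→w₀ over full span):
  M_2 = 3w₀Lx/20 - w₀L²/30 - w₀x³/(6L) = 3·4·6·(3/2)/20 - 4·6²/30 - 4·(3/2)³/(6·6) = 9/40 kN·m
Superposition: M = Σ M_i = 279/40 kN·m ≈ 6.975000 kN·m

M(3/2) = 279/40 kN·m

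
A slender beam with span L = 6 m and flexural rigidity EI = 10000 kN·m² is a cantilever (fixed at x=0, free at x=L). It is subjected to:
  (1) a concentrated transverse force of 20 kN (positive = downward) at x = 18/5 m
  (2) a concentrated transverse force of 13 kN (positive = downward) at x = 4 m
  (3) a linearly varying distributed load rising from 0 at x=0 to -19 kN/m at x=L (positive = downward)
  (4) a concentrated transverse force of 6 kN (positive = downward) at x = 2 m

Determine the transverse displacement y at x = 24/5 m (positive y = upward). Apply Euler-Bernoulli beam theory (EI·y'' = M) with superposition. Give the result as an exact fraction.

Load 1 — point force P=20 kN at a=18/5 m (b=L-a=12/5):
  y_1 = -Pa²(3x-a)/(6EI)  [x>a] = -20·(18/5)²·(3·(24/5)-(18/5))/(6·10000) = -729/15625 m
Load 2 — point force P=13 kN at a=4 m (b=L-a=2):
  y_2 = -Pa²(3x-a)/(6EI)  [x>a] = -13·4²·(3·(24/5)-4)/(6·10000) = -338/9375 m
Load 3 — triangular load w₀=-19 kN/m (0→w₀ over full span):
  y_3 = (w₀Lx³/12-w₀L²x²/6-w₀x⁵/(120L))/EI = ((-19)·6·(24/5)³/12-(-19)·6²·(24/5)²/6-(-19)·(24/5)⁵/(120·6))/10000 = 1604664/9765625 m
Load 4 — point force P=6 kN at a=2 m (b=L-a=4):
  y_4 = -Pa²(3x-a)/(6EI)  [x>a] = -6·2²·(3·(24/5)-2)/(6·10000) = -31/6250 m
Superposition: y = Σ y_i = 4491109/58593750 m ≈ 0.076648 m

y(24/5) = 4491109/58593750 m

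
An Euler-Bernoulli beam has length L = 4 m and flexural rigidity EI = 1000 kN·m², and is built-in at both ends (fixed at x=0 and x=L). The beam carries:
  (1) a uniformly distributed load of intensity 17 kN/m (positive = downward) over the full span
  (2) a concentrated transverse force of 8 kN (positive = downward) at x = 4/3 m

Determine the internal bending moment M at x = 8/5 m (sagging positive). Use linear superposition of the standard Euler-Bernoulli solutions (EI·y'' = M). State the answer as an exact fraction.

M(8/5) = 8492/675 kN·m

Load 1 — uniform load w=17 kN/m over full span:
  M_1 = wLx/2 - wL²/12 - wx²/2 = 17·4·(8/5)/2 - 17·4²/12 - 17·(8/5)²/2 = 748/75 kN·m
Load 2 — point force P=8 kN at a=4/3 m (b=L-a=8/3):
  M_2 = Pa²(a+3b)(L-x)/L³ - Pa²b/L²  [x>a] = 8·(4/3)²·((4/3)+3·(8/3))·(4-(8/5))/4³ - 8·(4/3)²·(8/3)/4² = 352/135 kN·m
Superposition: M = Σ M_i = 8492/675 kN·m ≈ 12.580741 kN·m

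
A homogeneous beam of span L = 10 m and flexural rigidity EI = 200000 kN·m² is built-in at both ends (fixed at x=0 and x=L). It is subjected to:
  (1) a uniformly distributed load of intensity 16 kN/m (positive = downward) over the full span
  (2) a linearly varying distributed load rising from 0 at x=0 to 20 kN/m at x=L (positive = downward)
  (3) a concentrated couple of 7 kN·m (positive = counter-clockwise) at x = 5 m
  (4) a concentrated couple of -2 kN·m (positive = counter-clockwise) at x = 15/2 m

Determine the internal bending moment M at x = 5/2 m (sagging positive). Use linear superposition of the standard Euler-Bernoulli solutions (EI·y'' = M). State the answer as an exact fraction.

M(5/2) = 995/48 kN·m

Load 1 — uniform load w=16 kN/m over full span:
  M_1 = wLx/2 - wL²/12 - wx²/2 = 16·10·(5/2)/2 - 16·10²/12 - 16·(5/2)²/2 = 50/3 kN·m
Load 2 — triangular load w₀=20 kN/m (0→w₀ over full span):
  M_2 = 3w₀Lx/20 - w₀L²/30 - w₀x³/(6L) = 3·20·10·(5/2)/20 - 20·10²/30 - 20·(5/2)³/(6·10) = 25/8 kN·m
Load 3 — applied couple M₀=7 kN·m at a=5 m (b=L-a=5):
  M_3 = R_Ax - M_A  [x≤a] with R_A=21/20, M_A=7/4 = (21/20)·(5/2) - (7/4) = 7/8 kN·m
Load 4 — applied couple M₀=-2 kN·m at a=15/2 m (b=L-a=5/2):
  M_4 = R_Ax - M_A  [x≤a] with R_A=-9/40, M_A=-5/8 = (-9/40)·(5/2) - (-5/8) = 1/16 kN·m
Superposition: M = Σ M_i = 995/48 kN·m ≈ 20.729167 kN·m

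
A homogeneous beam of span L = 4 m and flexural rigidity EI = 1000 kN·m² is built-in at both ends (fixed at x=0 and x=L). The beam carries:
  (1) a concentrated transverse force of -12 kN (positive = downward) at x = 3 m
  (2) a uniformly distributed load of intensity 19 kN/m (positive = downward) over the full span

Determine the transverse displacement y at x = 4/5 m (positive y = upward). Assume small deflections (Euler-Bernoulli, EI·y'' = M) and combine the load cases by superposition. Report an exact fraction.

y(4/5) = -4339/937500 m

Load 1 — point force P=-12 kN at a=3 m (b=L-a=1):
  y_1 = -Pb²x²(3aL-(3a+b)x)/(6L³EI)  [x≤a] = -(-12)·1²·(4/5)²·(3·3·4-(3·3+1)·(4/5))/(6·4³·1000) = 7/12500 m
Load 2 — uniform load w=19 kN/m over full span:
  y_2 = -wx²(L-x)²/(24EI) = -19·(4/5)²·(4-(4/5))²/(24·1000) = -1216/234375 m
Superposition: y = Σ y_i = -4339/937500 m ≈ -0.004628 m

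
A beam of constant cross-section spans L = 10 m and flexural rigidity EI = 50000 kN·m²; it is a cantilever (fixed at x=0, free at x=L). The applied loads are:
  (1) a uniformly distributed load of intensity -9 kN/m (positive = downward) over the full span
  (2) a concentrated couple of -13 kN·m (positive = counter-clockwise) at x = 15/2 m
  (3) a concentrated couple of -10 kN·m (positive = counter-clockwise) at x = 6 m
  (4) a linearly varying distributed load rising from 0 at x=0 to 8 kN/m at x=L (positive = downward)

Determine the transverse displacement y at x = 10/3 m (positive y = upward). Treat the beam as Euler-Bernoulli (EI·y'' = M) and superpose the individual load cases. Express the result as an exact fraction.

y(10/3) = 4561/364500 m

Load 1 — uniform load w=-9 kN/m over full span:
  y_1 = -wx²(x²-4Lx+6L²)/(24EI) = -(-9)·(10/3)²·((10/3)²-4·10·(10/3)+6·10²)/(24·50000) = 43/1080 m
Load 2 — applied couple M₀=-13 kN·m at a=15/2 m (b=L-a=5/2):
  y_2 = M₀x²/(2EI)  [x≤a] = (-13)·(10/3)²/(2·50000) = -13/9000 m
Load 3 — applied couple M₀=-10 kN·m at a=6 m (b=L-a=4):
  y_3 = M₀x²/(2EI)  [x≤a] = (-10)·(10/3)²/(2·50000) = -1/900 m
Load 4 — triangular load w₀=8 kN/m (0→w₀ over full span):
  y_4 = (w₀Lx³/12-w₀L²x²/6-w₀x⁵/(120L))/EI = (8·10·(10/3)³/12-8·10²·(10/3)²/6-8·(10/3)⁵/(120·10))/50000 = -451/18225 m
Superposition: y = Σ y_i = 4561/364500 m ≈ 0.012513 m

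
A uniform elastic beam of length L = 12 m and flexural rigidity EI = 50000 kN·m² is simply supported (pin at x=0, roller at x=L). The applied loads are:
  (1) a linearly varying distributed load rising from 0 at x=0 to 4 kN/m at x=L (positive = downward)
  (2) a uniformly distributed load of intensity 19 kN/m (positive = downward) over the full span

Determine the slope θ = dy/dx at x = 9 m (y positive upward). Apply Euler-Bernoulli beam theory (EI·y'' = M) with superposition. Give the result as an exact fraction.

θ(9) = 41559/2000000 rad

Load 1 — triangular load w₀=4 kN/m (0→w₀ over full span):
  θ_1 = -w₀(7L⁴-30L²x²+15x⁴)/(360LEI) = -4·(7·12⁴-30·12²·9²+15·9⁴)/(360·12·50000) = 3939/2000000 rad
Load 2 — uniform load w=19 kN/m over full span:
  θ_2 = -w(L³-6Lx²+4x³)/(24EI) = -19·(12³-6·12·9²+4·9³)/(24·50000) = 1881/100000 rad
Superposition: θ = Σ θ_i = 41559/2000000 rad ≈ 0.020779 rad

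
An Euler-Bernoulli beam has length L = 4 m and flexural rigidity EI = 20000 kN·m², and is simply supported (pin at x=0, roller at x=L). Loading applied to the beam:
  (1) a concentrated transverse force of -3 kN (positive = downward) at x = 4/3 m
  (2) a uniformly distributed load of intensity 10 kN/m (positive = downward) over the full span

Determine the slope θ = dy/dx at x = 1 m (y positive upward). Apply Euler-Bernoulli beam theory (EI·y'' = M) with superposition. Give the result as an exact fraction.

θ(1) = -221/270000 rad

Load 1 — point force P=-3 kN at a=4/3 m (b=L-a=8/3):
  θ_1 = -Pb(L²-b²-3x²)/(6LEI)  [x≤a] = -(-3)·(8/3)·(4²-(8/3)²-3·1²)/(6·4·20000) = 53/540000 rad
Load 2 — uniform load w=10 kN/m over full span:
  θ_2 = -w(L³-6Lx²+4x³)/(24EI) = -10·(4³-6·4·1²+4·1³)/(24·20000) = -11/12000 rad
Superposition: θ = Σ θ_i = -221/270000 rad ≈ -0.000819 rad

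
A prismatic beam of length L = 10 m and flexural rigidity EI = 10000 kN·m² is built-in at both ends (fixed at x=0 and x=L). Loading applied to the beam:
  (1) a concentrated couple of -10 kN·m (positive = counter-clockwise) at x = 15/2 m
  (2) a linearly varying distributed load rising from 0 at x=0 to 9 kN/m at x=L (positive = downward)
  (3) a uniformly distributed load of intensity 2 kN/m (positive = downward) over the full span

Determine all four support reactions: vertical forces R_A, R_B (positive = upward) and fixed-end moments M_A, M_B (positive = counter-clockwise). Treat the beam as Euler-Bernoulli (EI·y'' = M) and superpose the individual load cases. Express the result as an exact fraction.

R_A = 179/8 kN, M_A = 1045/24 kN·m, R_B = 341/8 kN, M_B = -1435/24 kN·m

Load 1 — applied couple M₀=-10 kN·m at a=15/2 m (b=L-a=5/2):
  R_A = 6M₀ab/L³ = 6·(-10)·(15/2)·(5/2)/10³ = -9/8 kN
  M_A = M₀b(2a-b)/L² = (-10)·(5/2)·(2·(15/2)-(5/2))/10² = -25/8 kN·m
  R_B = -6M₀ab/L³ = -6·(-10)·(15/2)·(5/2)/10³ = 9/8 kN
  M_B = M₀a(2b-a)/L² = (-10)·(15/2)·(2·(5/2)-(15/2))/10² = 15/8 kN·m
Load 2 — triangular load w₀=9 kN/m (0→w₀ over full span):
  R_A = 3w₀L/20 = 3·9·10/20 = 27/2 kN
  M_A = w₀L²/30 = 9·10²/30 = 30 kN·m
  R_B = 7w₀L/20 = 7·9·10/20 = 63/2 kN
  M_B = -w₀L²/20 = -9·10²/20 = -45 kN·m
Load 3 — uniform load w=2 kN/m over full span:
  R_A = wL/2 = 2·10/2 = 10 kN
  M_A = wL²/12 = 2·10²/12 = 50/3 kN·m
  R_B = wL/2 = 2·10/2 = 10 kN
  M_B = -wL²/12 = -2·10²/12 = -50/3 kN·m
Superposition: R_A = 179/8 kN, M_A = 1045/24 kN·m, R_B = 341/8 kN, M_B = -1435/24 kN·m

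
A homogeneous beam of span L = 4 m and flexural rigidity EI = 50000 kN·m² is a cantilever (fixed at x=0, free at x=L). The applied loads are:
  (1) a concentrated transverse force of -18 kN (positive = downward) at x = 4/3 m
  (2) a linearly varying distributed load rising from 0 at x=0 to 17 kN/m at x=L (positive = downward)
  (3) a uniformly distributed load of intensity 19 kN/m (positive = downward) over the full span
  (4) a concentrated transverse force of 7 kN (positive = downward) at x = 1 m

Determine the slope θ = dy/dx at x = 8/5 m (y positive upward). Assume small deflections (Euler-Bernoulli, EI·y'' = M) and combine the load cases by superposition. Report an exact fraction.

Load 1 — point force P=-18 kN at a=4/3 m (b=L-a=8/3):
  θ_1 = -Pa²/(2EI)  [x>a] = -(-18)·(4/3)²/(2·50000) = 1/3125 rad
Load 2 — triangular load w₀=17 kN/m (0→w₀ over full span):
  θ_2 = (w₀Lx²/4-w₀L²x/3-w₀x⁴/(24L))/EI = (17·4·(8/5)²/4-17·4²·(8/5)/3-17·(8/5)⁴/(24·4))/50000 = -4012/1953125 rad
Load 3 — uniform load w=19 kN/m over full span:
  θ_3 = -wx(x²-3Lx+3L²)/(6EI) = -19·(8/5)·((8/5)²-3·4·(8/5)+3·4²)/(6·50000) = -3724/1171875 rad
Load 4 — point force P=7 kN at a=1 m (b=L-a=3):
  θ_4 = -Pa²/(2EI)  [x>a] = -7·1²/(2·50000) = -7/100000 rad
Superposition: θ = Σ θ_i = -934117/187500000 rad ≈ -0.004982 rad

θ(8/5) = -934117/187500000 rad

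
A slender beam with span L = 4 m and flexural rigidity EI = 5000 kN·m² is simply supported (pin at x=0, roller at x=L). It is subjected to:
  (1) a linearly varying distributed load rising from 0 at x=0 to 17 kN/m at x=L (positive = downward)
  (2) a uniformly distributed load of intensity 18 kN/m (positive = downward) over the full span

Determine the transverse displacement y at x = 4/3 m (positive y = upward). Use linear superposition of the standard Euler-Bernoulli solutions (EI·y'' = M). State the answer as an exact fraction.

y(4/3) = -6928/455625 m

Load 1 — triangular load w₀=17 kN/m (0→w₀ over full span):
  y_1 = -w₀x(7L⁴-10L²x²+3x⁴)/(360LEI) = -17·(4/3)·(7·4⁴-10·4²·(4/3)²+3·(4/3)⁴)/(360·4·5000) = -2176/455625 m
Load 2 — uniform load w=18 kN/m over full span:
  y_2 = -wx(L³-2Lx²+x³)/(24EI) = -18·(4/3)·(4³-2·4·(4/3)²+(4/3)³)/(24·5000) = -176/16875 m
Superposition: y = Σ y_i = -6928/455625 m ≈ -0.015205 m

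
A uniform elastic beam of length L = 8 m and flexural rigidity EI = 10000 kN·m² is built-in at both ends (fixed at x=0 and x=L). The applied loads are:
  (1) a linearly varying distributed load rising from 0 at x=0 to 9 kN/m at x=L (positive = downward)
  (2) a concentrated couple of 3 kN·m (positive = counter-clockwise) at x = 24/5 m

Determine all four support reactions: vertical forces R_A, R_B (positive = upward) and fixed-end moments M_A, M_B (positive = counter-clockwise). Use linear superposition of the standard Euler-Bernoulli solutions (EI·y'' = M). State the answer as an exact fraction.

R_A = 567/50 kN, M_A = 504/25 kN·m, R_B = 1233/50 kN, M_B = -711/25 kN·m

Load 1 — triangular load w₀=9 kN/m (0→w₀ over full span):
  R_A = 3w₀L/20 = 3·9·8/20 = 54/5 kN
  M_A = w₀L²/30 = 9·8²/30 = 96/5 kN·m
  R_B = 7w₀L/20 = 7·9·8/20 = 126/5 kN
  M_B = -w₀L²/20 = -9·8²/20 = -144/5 kN·m
Load 2 — applied couple M₀=3 kN·m at a=24/5 m (b=L-a=16/5):
  R_A = 6M₀ab/L³ = 6·3·(24/5)·(16/5)/8³ = 27/50 kN
  M_A = M₀b(2a-b)/L² = 3·(16/5)·(2·(24/5)-(16/5))/8² = 24/25 kN·m
  R_B = -6M₀ab/L³ = -6·3·(24/5)·(16/5)/8³ = -27/50 kN
  M_B = M₀a(2b-a)/L² = 3·(24/5)·(2·(16/5)-(24/5))/8² = 9/25 kN·m
Superposition: R_A = 567/50 kN, M_A = 504/25 kN·m, R_B = 1233/50 kN, M_B = -711/25 kN·m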